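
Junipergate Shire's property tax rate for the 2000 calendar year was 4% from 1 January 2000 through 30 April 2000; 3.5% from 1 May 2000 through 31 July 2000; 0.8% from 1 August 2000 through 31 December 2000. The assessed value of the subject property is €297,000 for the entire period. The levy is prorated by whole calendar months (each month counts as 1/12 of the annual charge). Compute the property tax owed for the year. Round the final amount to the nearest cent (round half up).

€7,548.75

1 January – 30 April 2000: 4 months at 4% → €297,000 × 4% × 4/12 = €3,960.0000
1 May – 31 July 2000: 3 months at 3.5% → €297,000 × 3.5% × 3/12 = €2,598.7500
1 August – 31 December 2000: 5 months at 0.8% → €297,000 × 0.8% × 5/12 = €990.0000
Total = €7,548.7500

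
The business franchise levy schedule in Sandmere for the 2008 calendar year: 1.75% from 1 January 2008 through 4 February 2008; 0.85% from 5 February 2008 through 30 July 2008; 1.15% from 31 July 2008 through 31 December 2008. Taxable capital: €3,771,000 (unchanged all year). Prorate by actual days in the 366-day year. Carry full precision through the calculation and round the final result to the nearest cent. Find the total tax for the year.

€40,059.15

1 January – 4 February 2008: 35 days at 1.75% → €3,771,000 × 1.75% × 35/366 = €6,310.7582
5 February – 30 July 2008: 177 days at 0.85% → €3,771,000 × 0.85% × 177/366 = €15,501.2828
31 July – 31 December 2008: 154 days at 1.15% → €3,771,000 × 1.15% × 154/366 = €18,247.1066
Total = €40,059.1475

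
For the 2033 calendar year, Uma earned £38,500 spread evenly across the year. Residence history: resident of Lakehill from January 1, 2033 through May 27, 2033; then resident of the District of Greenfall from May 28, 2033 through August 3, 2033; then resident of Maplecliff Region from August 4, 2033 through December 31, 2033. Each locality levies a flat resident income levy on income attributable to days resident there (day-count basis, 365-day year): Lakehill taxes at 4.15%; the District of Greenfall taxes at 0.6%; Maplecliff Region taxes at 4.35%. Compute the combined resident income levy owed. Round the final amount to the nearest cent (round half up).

Lakehill, January 1 – May 27, 2033: 147 days → £38,500 × 4.15% × 147/365 = £643.4774
The District of Greenfall, May 28 – August 3, 2033: 68 days → £38,500 × 0.6% × 68/365 = £43.0356
Maplecliff Region, August 4 – December 31, 2033: 150 days → £38,500 × 4.35% × 150/365 = £688.2534
Total = £1,374.7664

£1,374.77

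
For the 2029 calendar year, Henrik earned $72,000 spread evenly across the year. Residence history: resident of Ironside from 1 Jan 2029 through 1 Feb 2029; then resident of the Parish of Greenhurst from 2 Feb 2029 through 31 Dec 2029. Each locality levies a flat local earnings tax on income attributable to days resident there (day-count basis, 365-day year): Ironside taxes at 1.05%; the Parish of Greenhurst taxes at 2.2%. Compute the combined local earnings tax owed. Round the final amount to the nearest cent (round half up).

$1,511.41

Ironside, 1 Jan – 1 Feb 2029: 32 days → $72,000 × 1.05% × 32/365 = $66.2795
The Parish of Greenhurst, 2 Feb – 31 Dec 2029: 333 days → $72,000 × 2.2% × 333/365 = $1,445.1288
Total = $1,511.4082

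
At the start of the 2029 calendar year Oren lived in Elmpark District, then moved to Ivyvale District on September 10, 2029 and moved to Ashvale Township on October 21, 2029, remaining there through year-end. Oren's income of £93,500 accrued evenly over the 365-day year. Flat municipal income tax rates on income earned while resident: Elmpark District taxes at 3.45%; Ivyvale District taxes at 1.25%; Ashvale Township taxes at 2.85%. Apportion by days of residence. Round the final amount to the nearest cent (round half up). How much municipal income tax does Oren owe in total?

Elmpark District, January 1 – September 9, 2029: 252 days → £93,500 × 3.45% × 252/365 = £2,227.0932
Ivyvale District, September 10 – October 20, 2029: 41 days → £93,500 × 1.25% × 41/365 = £131.2842
Ashvale Township, October 21 – December 31, 2029: 72 days → £93,500 × 2.85% × 72/365 = £525.6493
Total = £2,884.0267

£2,884.03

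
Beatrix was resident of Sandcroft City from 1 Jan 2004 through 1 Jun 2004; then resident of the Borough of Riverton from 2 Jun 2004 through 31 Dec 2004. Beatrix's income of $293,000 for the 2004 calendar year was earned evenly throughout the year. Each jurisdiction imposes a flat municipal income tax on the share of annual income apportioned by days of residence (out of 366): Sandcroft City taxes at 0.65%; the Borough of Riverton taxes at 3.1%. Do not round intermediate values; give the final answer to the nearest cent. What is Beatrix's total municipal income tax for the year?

Sandcroft City, 1 Jan – 1 Jun 2004: 153 days → $293,000 × 0.65% × 153/366 = $796.1434
The Borough of Riverton, 2 Jun – 31 Dec 2004: 213 days → $293,000 × 3.1% × 213/366 = $5,286.0082
Total = $6,082.1516

$6,082.15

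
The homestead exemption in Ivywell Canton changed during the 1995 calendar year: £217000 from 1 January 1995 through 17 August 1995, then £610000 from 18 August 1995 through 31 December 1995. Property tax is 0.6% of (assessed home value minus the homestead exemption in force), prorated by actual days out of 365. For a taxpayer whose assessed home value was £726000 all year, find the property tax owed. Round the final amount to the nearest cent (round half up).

1 January – 17 August 1995: 229 days, exemption £217000 → (£726000 − £217000) × 0.6% × 229/365 = £1916.0712
18 August – 31 December 1995: 136 days, exemption £610000 → (£726000 − £610000) × 0.6% × 136/365 = £259.3315
Total = £2175.4027

£2175.40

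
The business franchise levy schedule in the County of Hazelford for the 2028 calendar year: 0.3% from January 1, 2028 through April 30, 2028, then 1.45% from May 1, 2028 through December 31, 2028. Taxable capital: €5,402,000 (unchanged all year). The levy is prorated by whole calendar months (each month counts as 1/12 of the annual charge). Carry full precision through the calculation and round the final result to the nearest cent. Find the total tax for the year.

€57,621.33

January 1 – April 30, 2028: 4 months at 0.3% → €5,402,000 × 0.3% × 4/12 = €5,402.0000
May 1 – December 31, 2028: 8 months at 1.45% → €5,402,000 × 1.45% × 8/12 = €52,219.3333
Total = €57,621.3333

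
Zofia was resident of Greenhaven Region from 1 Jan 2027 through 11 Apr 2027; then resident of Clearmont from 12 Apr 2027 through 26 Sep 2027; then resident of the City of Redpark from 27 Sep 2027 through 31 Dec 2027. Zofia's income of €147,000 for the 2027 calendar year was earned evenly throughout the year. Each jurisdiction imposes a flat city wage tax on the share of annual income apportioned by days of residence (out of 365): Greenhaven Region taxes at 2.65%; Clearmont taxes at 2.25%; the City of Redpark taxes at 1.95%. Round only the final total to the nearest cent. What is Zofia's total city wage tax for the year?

€3,354.22

Greenhaven Region, 1 Jan – 11 Apr 2027: 101 days → €147,000 × 2.65% × 101/365 = €1,077.9329
Clearmont, 12 Apr – 26 Sep 2027: 168 days → €147,000 × 2.25% × 168/365 = €1,522.3562
The City of Redpark, 27 Sep – 31 Dec 2027: 96 days → €147,000 × 1.95% × 96/365 = €753.9288
Total = €3,354.2178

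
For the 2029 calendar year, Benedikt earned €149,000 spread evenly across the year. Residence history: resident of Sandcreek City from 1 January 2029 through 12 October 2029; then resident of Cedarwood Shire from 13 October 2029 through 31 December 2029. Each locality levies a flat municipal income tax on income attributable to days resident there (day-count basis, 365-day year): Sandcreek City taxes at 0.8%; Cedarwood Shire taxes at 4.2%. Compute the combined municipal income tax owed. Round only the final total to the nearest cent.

Sandcreek City, 1 January – 12 October 2029: 285 days → €149,000 × 0.8% × 285/365 = €930.7397
Cedarwood Shire, 13 October – 31 December 2029: 80 days → €149,000 × 4.2% × 80/365 = €1,371.6164
Total = €2,302.3562

€2,302.36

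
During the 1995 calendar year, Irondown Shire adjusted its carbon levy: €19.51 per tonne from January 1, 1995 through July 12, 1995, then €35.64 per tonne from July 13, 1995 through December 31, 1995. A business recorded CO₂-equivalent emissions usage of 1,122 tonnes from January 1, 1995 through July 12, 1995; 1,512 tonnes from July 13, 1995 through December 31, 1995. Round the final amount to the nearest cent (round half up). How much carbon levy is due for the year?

January 1 – July 12, 1995: 1,122 tonnes at €19.51/tonne → €21,890.22
July 13 – December 31, 1995: 1,512 tonnes at €35.64/tonne → €53,887.68

€75,777.90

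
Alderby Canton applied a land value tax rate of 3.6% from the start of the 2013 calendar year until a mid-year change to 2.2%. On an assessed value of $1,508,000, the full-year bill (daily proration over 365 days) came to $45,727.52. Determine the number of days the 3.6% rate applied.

217 days

Let d = days at the first rate; then 365 − d days at the second rate.
$1,508,000 × [3.6%·d + 2.2%·(365−d)] / 365 = $45,727.52
Solving gives d = 217, so the new rate took effect on August 6, 2013.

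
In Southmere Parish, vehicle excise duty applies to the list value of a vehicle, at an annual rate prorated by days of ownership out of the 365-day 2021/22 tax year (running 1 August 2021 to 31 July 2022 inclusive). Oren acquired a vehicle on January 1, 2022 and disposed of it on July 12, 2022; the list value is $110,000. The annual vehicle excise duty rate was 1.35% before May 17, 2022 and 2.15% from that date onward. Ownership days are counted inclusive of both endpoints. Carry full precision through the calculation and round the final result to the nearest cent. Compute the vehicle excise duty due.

$922.64

January 1 – May 16, 2022: 136 days at 1.35% → $110,000 × 1.35% × 136/365 = $553.3151
May 17 – July 12, 2022: 57 days at 2.15% → $110,000 × 2.15% × 57/365 = $369.3288
Total = $922.6438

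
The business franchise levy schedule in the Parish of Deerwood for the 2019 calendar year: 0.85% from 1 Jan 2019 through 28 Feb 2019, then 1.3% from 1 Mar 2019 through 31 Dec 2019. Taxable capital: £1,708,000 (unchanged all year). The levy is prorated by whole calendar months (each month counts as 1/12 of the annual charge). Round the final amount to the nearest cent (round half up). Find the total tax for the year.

£20,923.00

1 Jan – 28 Feb 2019: 2 months at 0.85% → £1,708,000 × 0.85% × 2/12 = £2,419.6667
1 Mar – 31 Dec 2019: 10 months at 1.3% → £1,708,000 × 1.3% × 10/12 = £18,503.3333
Total = £20,923.0000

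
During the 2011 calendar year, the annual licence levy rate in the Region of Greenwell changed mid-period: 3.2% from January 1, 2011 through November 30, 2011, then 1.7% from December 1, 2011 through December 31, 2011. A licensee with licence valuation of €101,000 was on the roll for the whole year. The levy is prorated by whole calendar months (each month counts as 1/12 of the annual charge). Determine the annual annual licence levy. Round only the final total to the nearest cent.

€3,105.75

January 1 – November 30, 2011: 11 months at 3.2% → €101,000 × 3.2% × 11/12 = €2,962.6667
December 1 – December 31, 2011: 1 month at 1.7% → €101,000 × 1.7% × 1/12 = €143.0833
Total = €3,105.7500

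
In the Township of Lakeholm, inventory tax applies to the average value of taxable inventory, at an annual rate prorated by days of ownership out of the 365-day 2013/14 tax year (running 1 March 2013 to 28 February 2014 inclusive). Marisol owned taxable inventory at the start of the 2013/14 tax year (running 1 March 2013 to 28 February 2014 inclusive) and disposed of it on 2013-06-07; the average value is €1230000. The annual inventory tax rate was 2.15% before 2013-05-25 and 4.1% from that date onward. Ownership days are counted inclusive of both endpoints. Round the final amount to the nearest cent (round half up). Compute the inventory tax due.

2013-03-01 to 2013-05-24: 85 days at 2.15% → €1230000 × 2.15% × 85/365 = €6158.4247
2013-05-25 to 2013-06-07: 14 days at 4.1% → €1230000 × 4.1% × 14/365 = €1934.3014
Total = €8092.7260

€8092.73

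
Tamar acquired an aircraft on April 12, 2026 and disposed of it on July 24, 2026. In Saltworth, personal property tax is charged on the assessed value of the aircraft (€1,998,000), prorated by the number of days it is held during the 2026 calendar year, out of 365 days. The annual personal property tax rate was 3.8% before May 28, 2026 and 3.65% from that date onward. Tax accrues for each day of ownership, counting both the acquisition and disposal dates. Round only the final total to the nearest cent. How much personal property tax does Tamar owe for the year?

€21,156.90

April 12 – May 27, 2026: 46 days at 3.8% → €1,998,000 × 3.8% × 46/365 = €9,568.5041
May 28 – July 24, 2026: 58 days at 3.65% → €1,998,000 × 3.65% × 58/365 = €11,588.4000
Total = €21,156.9041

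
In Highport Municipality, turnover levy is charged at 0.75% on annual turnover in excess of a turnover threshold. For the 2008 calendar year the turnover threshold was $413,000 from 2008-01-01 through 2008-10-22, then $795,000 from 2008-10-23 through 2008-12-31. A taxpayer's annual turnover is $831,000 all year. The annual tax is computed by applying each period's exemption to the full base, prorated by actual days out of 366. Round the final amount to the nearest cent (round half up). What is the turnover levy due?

$2,587.05

2008-01-01 to 2008-10-22: 296 days, exemption $413,000 → ($831,000 − $413,000) × 0.75% × 296/366 = $2,535.4098
2008-10-23 to 2008-12-31: 70 days, exemption $795,000 → ($831,000 − $795,000) × 0.75% × 70/366 = $51.6393
Total = $2,587.0492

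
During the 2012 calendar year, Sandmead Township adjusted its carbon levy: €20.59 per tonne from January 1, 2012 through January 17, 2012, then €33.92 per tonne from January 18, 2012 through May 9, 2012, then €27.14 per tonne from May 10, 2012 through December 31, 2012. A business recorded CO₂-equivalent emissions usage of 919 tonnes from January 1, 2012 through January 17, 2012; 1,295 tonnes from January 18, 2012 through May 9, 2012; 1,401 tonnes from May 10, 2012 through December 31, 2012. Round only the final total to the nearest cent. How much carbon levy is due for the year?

January 1 – January 17, 2012: 919 tonnes at €20.59/tonne → €18,922.21
January 18 – May 9, 2012: 1,295 tonnes at €33.92/tonne → €43,926.40
May 10 – December 31, 2012: 1,401 tonnes at €27.14/tonne → €38,023.14

€100,871.75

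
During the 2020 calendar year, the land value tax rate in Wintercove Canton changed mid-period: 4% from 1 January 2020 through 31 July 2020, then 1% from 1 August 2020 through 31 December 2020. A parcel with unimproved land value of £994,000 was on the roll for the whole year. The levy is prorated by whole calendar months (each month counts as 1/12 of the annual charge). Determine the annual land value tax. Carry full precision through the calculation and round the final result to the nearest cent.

£27,335.00

1 January – 31 July 2020: 7 months at 4% → £994,000 × 4% × 7/12 = £23,193.3333
1 August – 31 December 2020: 5 months at 1% → £994,000 × 1% × 5/12 = £4,141.6667
Total = £27,335.0000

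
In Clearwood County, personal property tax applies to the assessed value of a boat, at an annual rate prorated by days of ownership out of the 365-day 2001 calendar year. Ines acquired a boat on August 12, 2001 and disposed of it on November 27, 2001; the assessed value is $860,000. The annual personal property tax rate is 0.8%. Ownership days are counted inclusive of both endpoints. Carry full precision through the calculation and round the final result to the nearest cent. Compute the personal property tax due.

Days held (August 12 – November 27, 2001): 108 out of 365
Tax = $860,000 × 0.8% × 108/365 = $2,035.7260

$2,035.73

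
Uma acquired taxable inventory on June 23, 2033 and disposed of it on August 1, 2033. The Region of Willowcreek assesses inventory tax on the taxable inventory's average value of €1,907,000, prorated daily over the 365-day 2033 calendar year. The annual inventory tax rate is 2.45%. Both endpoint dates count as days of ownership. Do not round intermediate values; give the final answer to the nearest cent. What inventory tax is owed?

Days held (June 23 – August 1, 2033): 40 out of 365
Tax = €1,907,000 × 2.45% × 40/365 = €5,120.1644

€5,120.16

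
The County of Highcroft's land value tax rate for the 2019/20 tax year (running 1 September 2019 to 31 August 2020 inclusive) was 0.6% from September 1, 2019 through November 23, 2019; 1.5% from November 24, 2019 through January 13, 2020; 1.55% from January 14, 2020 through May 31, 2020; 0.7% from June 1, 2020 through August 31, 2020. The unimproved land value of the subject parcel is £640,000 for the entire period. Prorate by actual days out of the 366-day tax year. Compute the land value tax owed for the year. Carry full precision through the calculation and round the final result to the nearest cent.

September 1 – November 23, 2019: 84 days at 0.6% → £640,000 × 0.6% × 84/366 = £881.3115
November 24, 2019 – January 13, 2020: 51 days at 1.5% → £640,000 × 1.5% × 51/366 = £1,337.7049
January 14 – May 31, 2020: 139 days at 1.55% → £640,000 × 1.55% × 139/366 = £3,767.4317
June 1 – August 31, 2020: 92 days at 0.7% → £640,000 × 0.7% × 92/366 = £1,126.1202
Total = £7,112.5683

£7,112.57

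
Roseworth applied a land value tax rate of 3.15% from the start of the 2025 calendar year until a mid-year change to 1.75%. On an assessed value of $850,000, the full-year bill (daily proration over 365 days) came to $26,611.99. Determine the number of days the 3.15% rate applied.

360 days

Let d = days at the first rate; then 365 − d days at the second rate.
$850,000 × [3.15%·d + 1.75%·(365−d)] / 365 = $26,611.99
Solving gives d = 360, so the new rate took effect on 27 Dec 2025.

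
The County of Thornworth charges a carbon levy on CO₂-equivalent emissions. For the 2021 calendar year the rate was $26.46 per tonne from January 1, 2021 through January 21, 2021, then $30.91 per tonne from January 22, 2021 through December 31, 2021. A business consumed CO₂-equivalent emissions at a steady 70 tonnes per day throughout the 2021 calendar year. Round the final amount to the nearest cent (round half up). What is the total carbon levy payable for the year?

$783,209.00

January 1 – January 21, 2021: 21 days × 70 tonnes/day = 1,470 tonnes at $26.46/tonne → $38,896.20
January 22 – December 31, 2021: 344 days × 70 tonnes/day = 24,080 tonnes at $30.91/tonne → $744,312.80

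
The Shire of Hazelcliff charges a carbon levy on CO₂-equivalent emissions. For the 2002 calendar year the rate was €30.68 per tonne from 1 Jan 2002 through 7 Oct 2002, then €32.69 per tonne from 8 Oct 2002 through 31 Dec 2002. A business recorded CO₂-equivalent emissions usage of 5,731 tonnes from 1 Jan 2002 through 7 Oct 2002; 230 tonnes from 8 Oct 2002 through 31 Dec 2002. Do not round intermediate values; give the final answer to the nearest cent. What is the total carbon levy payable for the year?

€183345.78

1 Jan – 7 Oct 2002: 5,731 tonnes at €30.68/tonne → €175827.08
8 Oct – 31 Dec 2002: 230 tonnes at €32.69/tonne → €7518.70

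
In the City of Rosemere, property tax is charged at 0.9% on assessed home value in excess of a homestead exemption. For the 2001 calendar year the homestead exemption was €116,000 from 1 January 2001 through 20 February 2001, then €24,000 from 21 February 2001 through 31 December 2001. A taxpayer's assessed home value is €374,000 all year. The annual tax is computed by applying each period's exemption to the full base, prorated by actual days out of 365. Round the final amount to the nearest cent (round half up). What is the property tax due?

1 January – 20 February 2001: 51 days, exemption €116,000 → (€374,000 − €116,000) × 0.9% × 51/365 = €324.4438
21 February – 31 December 2001: 314 days, exemption €24,000 → (€374,000 − €24,000) × 0.9% × 314/365 = €2,709.8630
Total = €3,034.3068

€3,034.31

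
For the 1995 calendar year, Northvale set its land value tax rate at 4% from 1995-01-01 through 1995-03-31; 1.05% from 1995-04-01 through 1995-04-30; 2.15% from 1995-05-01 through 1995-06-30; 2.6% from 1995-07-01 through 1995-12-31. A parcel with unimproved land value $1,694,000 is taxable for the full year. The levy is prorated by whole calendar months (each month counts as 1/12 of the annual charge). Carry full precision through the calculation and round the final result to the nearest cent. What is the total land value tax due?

$46,514.42

1995-01-01 to 1995-03-31: 3 months at 4% → $1,694,000 × 4% × 3/12 = $16,940.0000
1995-04-01 to 1995-04-30: 1 month at 1.05% → $1,694,000 × 1.05% × 1/12 = $1,482.2500
1995-05-01 to 1995-06-30: 2 months at 2.15% → $1,694,000 × 2.15% × 2/12 = $6,070.1667
1995-07-01 to 1995-12-31: 6 months at 2.6% → $1,694,000 × 2.6% × 6/12 = $22,022.0000
Total = $46,514.4167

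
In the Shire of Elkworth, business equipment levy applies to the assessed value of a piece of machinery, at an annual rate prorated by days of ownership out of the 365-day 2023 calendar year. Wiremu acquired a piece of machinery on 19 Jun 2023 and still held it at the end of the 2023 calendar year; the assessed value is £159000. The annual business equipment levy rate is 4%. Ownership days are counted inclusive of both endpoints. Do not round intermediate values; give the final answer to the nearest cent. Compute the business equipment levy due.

Days held (19 Jun – 31 Dec 2023): 196 out of 365
Tax = £159000 × 4% × 196/365 = £3415.2329

£3415.23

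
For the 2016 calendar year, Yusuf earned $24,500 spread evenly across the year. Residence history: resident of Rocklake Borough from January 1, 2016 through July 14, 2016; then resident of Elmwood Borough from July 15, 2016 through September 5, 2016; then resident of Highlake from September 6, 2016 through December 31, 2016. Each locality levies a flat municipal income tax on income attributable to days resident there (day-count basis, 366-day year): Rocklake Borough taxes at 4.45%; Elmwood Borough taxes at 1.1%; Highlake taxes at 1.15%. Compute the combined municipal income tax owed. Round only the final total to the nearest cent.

$712.94

Rocklake Borough, January 1 – July 14, 2016: 196 days → $24,500 × 4.45% × 196/366 = $583.8497
Elmwood Borough, July 15 – September 5, 2016: 53 days → $24,500 × 1.1% × 53/366 = $39.0260
Highlake, September 6 – December 31, 2016: 117 days → $24,500 × 1.15% × 117/366 = $90.0676
Total = $712.9433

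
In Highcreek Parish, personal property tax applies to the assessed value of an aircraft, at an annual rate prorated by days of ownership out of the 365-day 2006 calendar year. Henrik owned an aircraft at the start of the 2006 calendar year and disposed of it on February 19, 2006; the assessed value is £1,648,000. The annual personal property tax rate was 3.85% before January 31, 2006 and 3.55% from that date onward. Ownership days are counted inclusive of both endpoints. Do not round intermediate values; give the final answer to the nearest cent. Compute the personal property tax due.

January 1 – January 30, 2006: 30 days at 3.85% → £1,648,000 × 3.85% × 30/365 = £5,214.9041
January 31 – February 19, 2006: 20 days at 3.55% → £1,648,000 × 3.55% × 20/365 = £3,205.6986
Total = £8,420.6027

£8,420.60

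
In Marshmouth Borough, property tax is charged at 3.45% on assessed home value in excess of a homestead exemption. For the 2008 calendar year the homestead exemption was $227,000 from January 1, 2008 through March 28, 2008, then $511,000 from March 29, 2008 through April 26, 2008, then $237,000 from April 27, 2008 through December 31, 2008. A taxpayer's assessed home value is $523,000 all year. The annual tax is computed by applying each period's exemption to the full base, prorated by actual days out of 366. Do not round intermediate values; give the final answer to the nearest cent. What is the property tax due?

$9,200.94

January 1 – March 28, 2008: 88 days, exemption $227,000 → ($523,000 − $227,000) × 3.45% × 88/366 = $2,455.3443
March 29 – April 26, 2008: 29 days, exemption $511,000 → ($523,000 − $511,000) × 3.45% × 29/366 = $32.8033
April 27 – December 31, 2008: 249 days, exemption $237,000 → ($523,000 − $237,000) × 3.45% × 249/366 = $6,712.7951
Total = $9,200.9426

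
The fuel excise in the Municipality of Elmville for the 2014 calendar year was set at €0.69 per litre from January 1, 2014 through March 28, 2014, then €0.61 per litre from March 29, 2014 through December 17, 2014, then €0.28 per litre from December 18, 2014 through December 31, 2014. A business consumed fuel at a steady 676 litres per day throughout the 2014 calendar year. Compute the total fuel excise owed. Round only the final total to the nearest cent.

January 1 – March 28, 2014: 87 days × 676 litres/day = 58,812 litres at €0.69/litre → €40580.28
March 29 – December 17, 2014: 264 days × 676 litres/day = 178,464 litres at €0.61/litre → €108863.04
December 18 – December 31, 2014: 14 days × 676 litres/day = 9,464 litres at €0.28/litre → €2649.92

€152093.24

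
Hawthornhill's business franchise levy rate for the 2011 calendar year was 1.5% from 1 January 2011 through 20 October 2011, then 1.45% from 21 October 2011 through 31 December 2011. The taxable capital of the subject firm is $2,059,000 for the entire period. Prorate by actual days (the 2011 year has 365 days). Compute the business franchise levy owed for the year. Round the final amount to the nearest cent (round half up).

$30,681.92

1 January – 20 October 2011: 293 days at 1.5% → $2,059,000 × 1.5% × 293/365 = $24,792.6164
21 October – 31 December 2011: 72 days at 1.45% → $2,059,000 × 1.45% × 72/365 = $5,889.3041
Total = $30,681.9205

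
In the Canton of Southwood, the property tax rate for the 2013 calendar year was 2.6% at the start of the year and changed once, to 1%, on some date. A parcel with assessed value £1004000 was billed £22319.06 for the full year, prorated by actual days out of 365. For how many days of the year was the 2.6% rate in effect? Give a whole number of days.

279 days

Let d = days at the first rate; then 365 − d days at the second rate.
£1004000 × [2.6%·d + 1%·(365−d)] / 365 = £22319.06
Solving gives d = 279, so the new rate took effect on October 7, 2013.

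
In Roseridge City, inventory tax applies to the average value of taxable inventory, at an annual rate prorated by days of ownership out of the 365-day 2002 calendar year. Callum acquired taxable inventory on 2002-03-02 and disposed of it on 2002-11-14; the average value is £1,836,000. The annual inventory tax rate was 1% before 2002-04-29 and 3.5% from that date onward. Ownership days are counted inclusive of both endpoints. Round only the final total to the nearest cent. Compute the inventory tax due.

2002-03-02 to 2002-04-28: 58 days at 1% → £1,836,000 × 1% × 58/365 = £2,917.4795
2002-04-29 to 2002-11-14: 200 days at 3.5% → £1,836,000 × 3.5% × 200/365 = £35,210.9589
Total = £38,128.4384

£38,128.44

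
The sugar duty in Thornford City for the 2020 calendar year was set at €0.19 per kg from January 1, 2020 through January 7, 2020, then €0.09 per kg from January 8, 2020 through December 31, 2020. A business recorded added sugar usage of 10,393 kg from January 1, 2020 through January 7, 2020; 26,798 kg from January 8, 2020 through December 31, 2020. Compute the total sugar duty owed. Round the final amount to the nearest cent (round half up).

January 1 – January 7, 2020: 10,393 kg at €0.19/kg → €1,974.67
January 8 – December 31, 2020: 26,798 kg at €0.09/kg → €2,411.82

€4,386.49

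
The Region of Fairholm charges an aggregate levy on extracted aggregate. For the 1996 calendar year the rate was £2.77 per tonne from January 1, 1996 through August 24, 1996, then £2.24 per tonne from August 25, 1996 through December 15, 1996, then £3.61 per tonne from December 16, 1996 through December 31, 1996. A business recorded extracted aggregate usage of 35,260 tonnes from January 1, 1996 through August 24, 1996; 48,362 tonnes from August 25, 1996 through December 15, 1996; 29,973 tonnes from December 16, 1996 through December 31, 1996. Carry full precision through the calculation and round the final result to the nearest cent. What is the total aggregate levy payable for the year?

£314,203.61

January 1 – August 24, 1996: 35,260 tonnes at £2.77/tonne → £97,670.20
August 25 – December 15, 1996: 48,362 tonnes at £2.24/tonne → £108,330.88
December 16 – December 31, 1996: 29,973 tonnes at £3.61/tonne → £108,202.53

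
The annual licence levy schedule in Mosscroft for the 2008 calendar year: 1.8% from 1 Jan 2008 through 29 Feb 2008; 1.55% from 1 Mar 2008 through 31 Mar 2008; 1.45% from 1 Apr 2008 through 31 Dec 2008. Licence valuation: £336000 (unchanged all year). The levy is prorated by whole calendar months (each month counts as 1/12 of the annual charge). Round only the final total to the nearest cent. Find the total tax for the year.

£5096.00

1 Jan – 29 Feb 2008: 2 months at 1.8% → £336000 × 1.8% × 2/12 = £1008.0000
1 Mar – 31 Mar 2008: 1 month at 1.55% → £336000 × 1.55% × 1/12 = £434.0000
1 Apr – 31 Dec 2008: 9 months at 1.45% → £336000 × 1.45% × 9/12 = £3654.0000
Total = £5096.0000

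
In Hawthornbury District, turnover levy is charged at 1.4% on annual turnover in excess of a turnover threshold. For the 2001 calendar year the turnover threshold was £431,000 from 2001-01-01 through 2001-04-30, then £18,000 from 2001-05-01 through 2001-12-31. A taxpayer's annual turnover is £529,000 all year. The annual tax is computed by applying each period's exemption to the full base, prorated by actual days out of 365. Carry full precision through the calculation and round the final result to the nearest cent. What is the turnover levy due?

2001-01-01 to 2001-04-30: 120 days, exemption £431,000 → (£529,000 − £431,000) × 1.4% × 120/365 = £451.0685
2001-05-01 to 2001-12-31: 245 days, exemption £18,000 → (£529,000 − £18,000) × 1.4% × 245/365 = £4,802.0000
Total = £5,253.0685

£5,253.07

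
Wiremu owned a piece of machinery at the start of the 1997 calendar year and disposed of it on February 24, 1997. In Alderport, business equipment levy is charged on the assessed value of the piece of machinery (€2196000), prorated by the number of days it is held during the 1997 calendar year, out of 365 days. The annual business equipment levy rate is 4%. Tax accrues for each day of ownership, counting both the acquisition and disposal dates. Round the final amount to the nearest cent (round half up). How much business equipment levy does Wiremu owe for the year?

€13236.16

Days held (January 1 – February 24, 1997): 55 out of 365
Tax = €2196000 × 4% × 55/365 = €13236.1644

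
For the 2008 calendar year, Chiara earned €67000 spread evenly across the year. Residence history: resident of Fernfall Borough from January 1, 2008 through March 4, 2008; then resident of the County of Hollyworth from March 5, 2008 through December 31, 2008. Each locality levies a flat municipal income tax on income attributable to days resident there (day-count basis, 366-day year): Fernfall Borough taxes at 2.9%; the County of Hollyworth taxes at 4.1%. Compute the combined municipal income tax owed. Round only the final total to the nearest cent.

Fernfall Borough, January 1 – March 4, 2008: 64 days → €67000 × 2.9% × 64/366 = €339.7596
The County of Hollyworth, March 5 – December 31, 2008: 302 days → €67000 × 4.1% × 302/366 = €2266.6503
Total = €2606.4098

€2606.41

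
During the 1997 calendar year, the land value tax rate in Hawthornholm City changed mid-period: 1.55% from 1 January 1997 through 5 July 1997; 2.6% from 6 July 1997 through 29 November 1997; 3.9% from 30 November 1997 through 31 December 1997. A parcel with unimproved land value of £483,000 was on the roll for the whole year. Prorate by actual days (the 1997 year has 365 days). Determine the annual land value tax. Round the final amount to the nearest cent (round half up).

£10,524.11

1 January – 5 July 1997: 186 days at 1.55% → £483,000 × 1.55% × 186/365 = £3,815.0384
6 July – 29 November 1997: 147 days at 2.6% → £483,000 × 2.6% × 147/365 = £5,057.6055
30 November – 31 December 1997: 32 days at 3.9% → £483,000 × 3.9% × 32/365 = £1,651.4630
Total = £10,524.1068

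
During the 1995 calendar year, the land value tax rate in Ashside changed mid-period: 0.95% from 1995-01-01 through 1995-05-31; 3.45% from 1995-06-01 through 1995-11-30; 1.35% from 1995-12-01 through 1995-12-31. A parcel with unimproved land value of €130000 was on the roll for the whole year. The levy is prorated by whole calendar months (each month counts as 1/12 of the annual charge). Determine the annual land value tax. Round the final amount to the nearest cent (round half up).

€2903.33

1995-01-01 to 1995-05-31: 5 months at 0.95% → €130000 × 0.95% × 5/12 = €514.5833
1995-06-01 to 1995-11-30: 6 months at 3.45% → €130000 × 3.45% × 6/12 = €2242.5000
1995-12-01 to 1995-12-31: 1 month at 1.35% → €130000 × 1.35% × 1/12 = €146.2500
Total = €2903.3333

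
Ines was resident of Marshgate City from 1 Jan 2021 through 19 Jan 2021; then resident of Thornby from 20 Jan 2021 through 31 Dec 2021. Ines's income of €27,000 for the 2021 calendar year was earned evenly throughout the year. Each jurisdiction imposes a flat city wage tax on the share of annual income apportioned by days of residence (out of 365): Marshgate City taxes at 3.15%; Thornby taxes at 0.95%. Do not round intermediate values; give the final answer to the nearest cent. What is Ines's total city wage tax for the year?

Marshgate City, 1 Jan – 19 Jan 2021: 19 days → €27,000 × 3.15% × 19/365 = €44.2726
Thornby, 20 Jan – 31 Dec 2021: 346 days → €27,000 × 0.95% × 346/365 = €243.1479
Total = €287.4205

€287.42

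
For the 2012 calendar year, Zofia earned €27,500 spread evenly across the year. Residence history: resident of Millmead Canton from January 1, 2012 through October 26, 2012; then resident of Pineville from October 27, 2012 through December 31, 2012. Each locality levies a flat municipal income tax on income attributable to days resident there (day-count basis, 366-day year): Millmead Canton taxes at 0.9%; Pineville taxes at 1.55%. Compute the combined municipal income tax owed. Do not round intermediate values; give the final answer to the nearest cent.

€279.73

Millmead Canton, January 1 – October 26, 2012: 300 days → €27,500 × 0.9% × 300/366 = €202.8689
Pineville, October 27 – December 31, 2012: 66 days → €27,500 × 1.55% × 66/366 = €76.8648
Total = €279.7336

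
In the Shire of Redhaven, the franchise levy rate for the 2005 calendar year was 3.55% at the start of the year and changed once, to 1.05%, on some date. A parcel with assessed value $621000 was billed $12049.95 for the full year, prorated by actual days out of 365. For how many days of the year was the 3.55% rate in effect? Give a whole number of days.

130 days

Let d = days at the first rate; then 365 − d days at the second rate.
$621000 × [3.55%·d + 1.05%·(365−d)] / 365 = $12049.95
Solving gives d = 130, so the new rate took effect on May 11, 2005.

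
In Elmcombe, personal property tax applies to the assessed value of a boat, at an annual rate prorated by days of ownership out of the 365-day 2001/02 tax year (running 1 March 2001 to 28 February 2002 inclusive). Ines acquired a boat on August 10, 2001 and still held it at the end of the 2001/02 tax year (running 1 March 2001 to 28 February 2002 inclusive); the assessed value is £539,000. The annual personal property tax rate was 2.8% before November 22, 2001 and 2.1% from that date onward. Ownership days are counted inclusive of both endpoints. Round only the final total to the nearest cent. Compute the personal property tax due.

August 10 – November 21, 2001: 104 days at 2.8% → £539,000 × 2.8% × 104/365 = £4,300.1863
November 22, 2001 – February 28, 2002: 99 days at 2.1% → £539,000 × 2.1% × 99/365 = £3,070.0849
Total = £7,370.2712

£7,370.27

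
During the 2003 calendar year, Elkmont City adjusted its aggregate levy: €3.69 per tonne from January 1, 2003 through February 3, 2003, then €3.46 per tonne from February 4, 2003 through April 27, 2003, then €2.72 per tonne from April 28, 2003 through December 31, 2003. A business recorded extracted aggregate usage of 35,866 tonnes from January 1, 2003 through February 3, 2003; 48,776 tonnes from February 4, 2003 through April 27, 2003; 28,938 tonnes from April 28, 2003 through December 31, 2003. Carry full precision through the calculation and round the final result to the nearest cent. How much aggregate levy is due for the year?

January 1 – February 3, 2003: 35,866 tonnes at €3.69/tonne → €132345.54
February 4 – April 27, 2003: 48,776 tonnes at €3.46/tonne → €168764.96
April 28 – December 31, 2003: 28,938 tonnes at €2.72/tonne → €78711.36

€379821.86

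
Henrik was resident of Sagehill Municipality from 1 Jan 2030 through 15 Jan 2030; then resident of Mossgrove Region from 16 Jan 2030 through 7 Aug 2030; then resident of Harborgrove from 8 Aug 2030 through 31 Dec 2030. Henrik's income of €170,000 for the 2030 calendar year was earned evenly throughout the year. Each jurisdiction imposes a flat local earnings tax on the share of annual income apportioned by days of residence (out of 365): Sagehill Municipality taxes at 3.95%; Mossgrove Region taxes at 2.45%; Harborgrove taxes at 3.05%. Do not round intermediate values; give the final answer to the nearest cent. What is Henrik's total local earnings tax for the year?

Sagehill Municipality, 1 Jan – 15 Jan 2030: 15 days → €170,000 × 3.95% × 15/365 = €275.9589
Mossgrove Region, 16 Jan – 7 Aug 2030: 204 days → €170,000 × 2.45% × 204/365 = €2,327.8356
Harborgrove, 8 Aug – 31 Dec 2030: 146 days → €170,000 × 3.05% × 146/365 = €2,074.0000
Total = €4,677.7945

€4,677.79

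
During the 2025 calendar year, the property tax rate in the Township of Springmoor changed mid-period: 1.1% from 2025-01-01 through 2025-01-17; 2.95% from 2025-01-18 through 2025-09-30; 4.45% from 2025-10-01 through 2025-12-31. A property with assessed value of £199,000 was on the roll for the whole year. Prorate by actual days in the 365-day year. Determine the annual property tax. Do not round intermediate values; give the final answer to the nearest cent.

£6,451.42

2025-01-01 to 2025-01-17: 17 days at 1.1% → £199,000 × 1.1% × 17/365 = £101.9534
2025-01-18 to 2025-09-30: 256 days at 2.95% → £199,000 × 2.95% × 256/365 = £4,117.3918
2025-10-01 to 2025-12-31: 92 days at 4.45% → £199,000 × 4.45% × 92/365 = £2,232.0712
Total = £6,451.4164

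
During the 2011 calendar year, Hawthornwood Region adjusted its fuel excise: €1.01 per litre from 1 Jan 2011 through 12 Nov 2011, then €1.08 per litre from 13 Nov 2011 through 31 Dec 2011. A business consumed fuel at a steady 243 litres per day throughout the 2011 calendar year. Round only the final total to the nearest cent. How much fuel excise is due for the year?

1 Jan – 12 Nov 2011: 316 days × 243 litres/day = 76,788 litres at €1.01/litre → €77,555.88
13 Nov – 31 Dec 2011: 49 days × 243 litres/day = 11,907 litres at €1.08/litre → €12,859.56

€90,415.44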